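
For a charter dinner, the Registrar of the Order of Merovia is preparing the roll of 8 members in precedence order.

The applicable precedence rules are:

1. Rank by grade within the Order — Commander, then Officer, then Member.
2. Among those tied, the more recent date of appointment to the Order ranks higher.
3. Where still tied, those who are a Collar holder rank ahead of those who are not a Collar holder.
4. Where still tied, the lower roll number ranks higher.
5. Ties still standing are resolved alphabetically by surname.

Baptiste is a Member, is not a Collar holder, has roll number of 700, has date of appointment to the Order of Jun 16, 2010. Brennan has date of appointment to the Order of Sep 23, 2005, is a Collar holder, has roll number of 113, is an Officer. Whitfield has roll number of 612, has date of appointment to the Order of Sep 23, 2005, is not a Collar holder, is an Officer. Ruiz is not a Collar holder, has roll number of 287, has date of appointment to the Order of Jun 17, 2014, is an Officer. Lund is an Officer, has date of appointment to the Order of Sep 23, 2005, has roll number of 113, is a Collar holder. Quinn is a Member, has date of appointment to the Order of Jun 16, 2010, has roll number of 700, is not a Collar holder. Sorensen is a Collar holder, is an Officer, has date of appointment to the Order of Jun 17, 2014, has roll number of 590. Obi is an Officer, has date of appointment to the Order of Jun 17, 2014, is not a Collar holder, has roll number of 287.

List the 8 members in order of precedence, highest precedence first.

Sorensen, Obi, Ruiz, Brennan, Lund, Whitfield, Baptiste, Quinn

By grade within the Order: Sorensen, Obi, Ruiz, Brennan, Lund and Whitfield (Officer); then Baptiste and Quinn (Member).
Among Sorensen, Obi, Ruiz, Brennan, Lund and Whitfield, by date of appointment to the Order (later first): Sorensen, Obi and Ruiz (Jun 17, 2014) before Brennan, Lund and Whitfield (Sep 23, 2005).
Among Sorensen, Obi and Ruiz, a Collar holder before not a Collar holder: Sorensen (a Collar holder) before Obi and Ruiz (not a Collar holder).
Obi and Ruiz both have roll number 287, so the next rule applies.
Among Obi and Ruiz, alphabetically by surname: Obi before Ruiz.
Among Brennan, Lund and Whitfield, a Collar holder before not a Collar holder: Brennan and Lund (a Collar holder) before Whitfield (not a Collar holder).
Brennan and Lund both have roll number 113, so the next rule applies.
Among Brennan and Lund, alphabetically by surname: Brennan before Lund.
Baptiste and Quinn both have date of appointment to the Order Jun 16, 2010, so the next rule applies.
Baptiste and Quinn are each not a Collar holder, so the next rule applies.
Baptiste and Quinn both have roll number 700, so the next rule applies.
Among Baptiste and Quinn, alphabetically by surname: Baptiste before Quinn.
Full order: Sorensen, Obi, Ruiz, Brennan, Lund, Whitfield, Baptiste, Quinn.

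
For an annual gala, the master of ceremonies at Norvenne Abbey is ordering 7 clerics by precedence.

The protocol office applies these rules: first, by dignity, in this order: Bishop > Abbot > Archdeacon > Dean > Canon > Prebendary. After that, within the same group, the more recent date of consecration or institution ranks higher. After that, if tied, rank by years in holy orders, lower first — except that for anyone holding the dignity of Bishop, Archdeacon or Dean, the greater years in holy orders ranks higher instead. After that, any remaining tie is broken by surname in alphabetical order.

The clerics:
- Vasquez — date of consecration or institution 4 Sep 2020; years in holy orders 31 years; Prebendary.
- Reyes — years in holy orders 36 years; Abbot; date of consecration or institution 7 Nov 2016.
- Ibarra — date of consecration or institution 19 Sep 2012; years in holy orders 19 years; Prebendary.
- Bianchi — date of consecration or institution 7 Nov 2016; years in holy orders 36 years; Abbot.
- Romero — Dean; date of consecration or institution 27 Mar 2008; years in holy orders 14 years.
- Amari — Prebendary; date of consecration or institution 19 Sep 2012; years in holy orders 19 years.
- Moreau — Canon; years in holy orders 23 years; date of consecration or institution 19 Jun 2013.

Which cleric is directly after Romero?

Moreau

By dignity: Bianchi and Reyes (Abbot); then Romero (Dean); then Moreau (Canon); then Vasquez, Amari and Ibarra (Prebendary).
Bianchi and Reyes both have date of consecration or institution 7 Nov 2016, so the next rule applies.
Bianchi and Reyes both have years in holy orders 36 years, so the next rule applies.
Among Bianchi and Reyes, alphabetically by surname: Bianchi before Reyes.
Among Vasquez, Amari and Ibarra, by date of consecration or institution (later first): Vasquez (4 Sep 2020) before Amari and Ibarra (19 Sep 2012).
Amari and Ibarra both have years in holy orders 19 years, so the next rule applies.
Among Amari and Ibarra, alphabetically by surname: Amari before Ibarra.
Order: Bianchi, Reyes, Romero, Moreau, Vasquez, Amari, Ibarra.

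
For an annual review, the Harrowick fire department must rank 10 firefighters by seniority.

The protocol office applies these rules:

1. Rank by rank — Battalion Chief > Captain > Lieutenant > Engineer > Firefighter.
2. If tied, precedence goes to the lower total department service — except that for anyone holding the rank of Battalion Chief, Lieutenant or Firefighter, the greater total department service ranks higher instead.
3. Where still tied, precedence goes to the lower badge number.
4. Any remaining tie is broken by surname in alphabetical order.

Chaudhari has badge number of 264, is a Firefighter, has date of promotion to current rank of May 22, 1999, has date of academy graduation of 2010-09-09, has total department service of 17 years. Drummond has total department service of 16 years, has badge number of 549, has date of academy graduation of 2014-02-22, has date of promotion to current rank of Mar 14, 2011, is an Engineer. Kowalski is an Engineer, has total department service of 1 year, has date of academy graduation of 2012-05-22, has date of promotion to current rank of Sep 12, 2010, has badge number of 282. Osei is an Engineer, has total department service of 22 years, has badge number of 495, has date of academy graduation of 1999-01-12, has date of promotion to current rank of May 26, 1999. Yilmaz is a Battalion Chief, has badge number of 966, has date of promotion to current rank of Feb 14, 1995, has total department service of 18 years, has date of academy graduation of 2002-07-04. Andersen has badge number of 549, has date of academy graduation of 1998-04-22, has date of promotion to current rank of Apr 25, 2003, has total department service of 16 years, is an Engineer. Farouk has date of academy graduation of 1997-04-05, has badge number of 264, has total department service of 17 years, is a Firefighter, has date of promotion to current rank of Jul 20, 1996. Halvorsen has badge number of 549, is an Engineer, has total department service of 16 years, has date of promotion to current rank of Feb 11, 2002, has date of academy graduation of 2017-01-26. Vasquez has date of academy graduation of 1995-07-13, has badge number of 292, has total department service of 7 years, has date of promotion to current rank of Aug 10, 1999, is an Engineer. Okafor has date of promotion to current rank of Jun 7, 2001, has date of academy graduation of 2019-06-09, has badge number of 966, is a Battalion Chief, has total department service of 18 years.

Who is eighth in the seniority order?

By rank: Okafor and Yilmaz (Battalion Chief); then Kowalski, Vasquez, Andersen, Drummond, Halvorsen and Osei (Engineer); then Chaudhari and Farouk (Firefighter).
Okafor and Yilmaz both have total department service 18 years, so the next rule applies.
Okafor and Yilmaz both have badge number 966, so the next rule applies.
Among Okafor and Yilmaz, alphabetically by surname: Okafor before Yilmaz.
Among Kowalski, Vasquez, Andersen, Drummond, Halvorsen and Osei, by total department service (lower first): Kowalski (1 year) before Vasquez (7 years) before Andersen, Drummond and Halvorsen (16 years) before Osei (22 years).
Andersen, Drummond and Halvorsen all have badge number 549, so the next rule applies.
Among Andersen, Drummond and Halvorsen, alphabetically by surname: Andersen before Drummond before Halvorsen.
Chaudhari and Farouk both have total department service 17 years, so the next rule applies.
Chaudhari and Farouk both have badge number 264, so the next rule applies.
Among Chaudhari and Farouk, alphabetically by surname: Chaudhari before Farouk.
Order: Okafor, Yilmaz, Kowalski, Vasquez, Andersen, Drummond, Halvorsen, Osei, Chaudhari, Farouk.

Osei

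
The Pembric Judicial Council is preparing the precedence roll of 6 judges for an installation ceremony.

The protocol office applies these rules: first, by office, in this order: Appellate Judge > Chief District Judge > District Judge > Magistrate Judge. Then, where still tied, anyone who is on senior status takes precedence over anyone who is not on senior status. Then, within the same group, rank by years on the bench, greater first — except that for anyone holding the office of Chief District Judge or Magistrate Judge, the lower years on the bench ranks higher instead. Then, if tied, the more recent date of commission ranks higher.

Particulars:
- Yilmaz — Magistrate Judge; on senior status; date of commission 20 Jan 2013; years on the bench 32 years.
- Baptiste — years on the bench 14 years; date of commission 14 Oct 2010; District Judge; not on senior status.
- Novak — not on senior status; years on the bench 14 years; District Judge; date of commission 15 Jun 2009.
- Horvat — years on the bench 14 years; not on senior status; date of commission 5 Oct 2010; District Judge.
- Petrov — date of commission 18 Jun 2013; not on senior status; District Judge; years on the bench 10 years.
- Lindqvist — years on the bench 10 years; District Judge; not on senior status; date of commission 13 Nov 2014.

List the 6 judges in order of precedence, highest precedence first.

Baptiste, Horvat, Novak, Lindqvist, Petrov, Yilmaz

By office: Baptiste, Horvat, Novak, Lindqvist and Petrov (District Judge); then Yilmaz (Magistrate Judge).
Baptiste, Horvat, Novak, Lindqvist and Petrov are each not on senior status, so the next rule applies.
Among Baptiste, Horvat, Novak, Lindqvist and Petrov, by years on the bench (higher first): Baptiste, Horvat and Novak (14 years) before Lindqvist and Petrov (10 years).
Among Baptiste, Horvat and Novak, by date of commission (later first): Baptiste (14 Oct 2010) before Horvat (5 Oct 2010) before Novak (15 Jun 2009).
Among Lindqvist and Petrov, by date of commission (later first): Lindqvist (13 Nov 2014) before Petrov (18 Jun 2013).
Full order: Baptiste, Horvat, Novak, Lindqvist, Petrov, Yilmaz.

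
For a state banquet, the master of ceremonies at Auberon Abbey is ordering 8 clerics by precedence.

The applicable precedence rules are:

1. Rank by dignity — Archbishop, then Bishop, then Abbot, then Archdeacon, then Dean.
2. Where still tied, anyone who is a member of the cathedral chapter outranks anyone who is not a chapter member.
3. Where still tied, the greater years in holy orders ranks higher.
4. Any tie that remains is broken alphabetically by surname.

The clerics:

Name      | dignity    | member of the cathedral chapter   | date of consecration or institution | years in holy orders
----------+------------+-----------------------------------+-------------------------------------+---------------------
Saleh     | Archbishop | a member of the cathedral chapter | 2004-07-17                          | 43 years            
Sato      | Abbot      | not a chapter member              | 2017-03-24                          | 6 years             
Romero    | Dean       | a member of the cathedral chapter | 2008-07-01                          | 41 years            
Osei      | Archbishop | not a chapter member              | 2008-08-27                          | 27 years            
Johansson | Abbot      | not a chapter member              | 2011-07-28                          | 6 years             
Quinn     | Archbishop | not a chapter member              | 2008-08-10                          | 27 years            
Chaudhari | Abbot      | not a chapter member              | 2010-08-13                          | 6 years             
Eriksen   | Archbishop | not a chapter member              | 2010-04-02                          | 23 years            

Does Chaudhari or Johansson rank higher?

Chaudhari

By dignity: Saleh, Osei, Quinn and Eriksen (Archbishop); then Chaudhari, Johansson and Sato (Abbot); then Romero (Dean).
Among Saleh, Osei, Quinn and Eriksen, a member of the cathedral chapter before not a chapter member: Saleh (a member of the cathedral chapter) before Osei, Quinn and Eriksen (not a chapter member).
Among Osei, Quinn and Eriksen, by years in holy orders (higher first): Osei and Quinn (27 years) before Eriksen (23 years).
Among Osei and Quinn, alphabetically by surname: Osei before Quinn.
Chaudhari, Johansson and Sato are each not a chapter member, so the next rule applies.
Chaudhari, Johansson and Sato all have years in holy orders 6 years, so the next rule applies.
Among Chaudhari, Johansson and Sato, alphabetically by surname: Chaudhari before Johansson before Sato.
So Chaudhari takes precedence.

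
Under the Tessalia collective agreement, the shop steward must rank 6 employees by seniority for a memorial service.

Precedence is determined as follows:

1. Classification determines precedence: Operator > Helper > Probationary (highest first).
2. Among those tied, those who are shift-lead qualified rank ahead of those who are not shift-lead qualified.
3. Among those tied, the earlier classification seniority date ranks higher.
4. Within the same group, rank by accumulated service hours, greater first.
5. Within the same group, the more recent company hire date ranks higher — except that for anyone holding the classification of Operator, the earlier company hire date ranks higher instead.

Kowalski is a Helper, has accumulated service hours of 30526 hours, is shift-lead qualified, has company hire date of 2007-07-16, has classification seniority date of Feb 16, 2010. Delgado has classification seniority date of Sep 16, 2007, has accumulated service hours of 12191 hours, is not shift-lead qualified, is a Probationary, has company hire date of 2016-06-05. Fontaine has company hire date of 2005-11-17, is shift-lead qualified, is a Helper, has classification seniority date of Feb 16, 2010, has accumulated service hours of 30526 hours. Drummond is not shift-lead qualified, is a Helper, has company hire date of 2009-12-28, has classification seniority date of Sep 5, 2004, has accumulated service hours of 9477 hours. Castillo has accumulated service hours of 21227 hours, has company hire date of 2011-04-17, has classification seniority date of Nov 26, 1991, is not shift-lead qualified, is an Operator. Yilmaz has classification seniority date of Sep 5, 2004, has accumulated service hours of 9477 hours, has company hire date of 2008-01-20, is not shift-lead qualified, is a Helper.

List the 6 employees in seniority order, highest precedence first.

By classification: Castillo (Operator); then Kowalski, Fontaine, Drummond and Yilmaz (Helper); then Delgado (Probationary).
Among Kowalski, Fontaine, Drummond and Yilmaz, shift-lead qualified before not shift-lead qualified: Kowalski and Fontaine (shift-lead qualified) before Drummond and Yilmaz (not shift-lead qualified).
Kowalski and Fontaine both have classification seniority date Feb 16, 2010, so the next rule applies.
Kowalski and Fontaine both have accumulated service hours 30526 hours, so the next rule applies.
Among Kowalski and Fontaine, by company hire date (later first): Kowalski (2007-07-16) before Fontaine (2005-11-17).
Drummond and Yilmaz both have classification seniority date Sep 5, 2004, so the next rule applies.
Drummond and Yilmaz both have accumulated service hours 9477 hours, so the next rule applies.
Among Drummond and Yilmaz, by company hire date (later first): Drummond (2009-12-28) before Yilmaz (2008-01-20).
Full order: Castillo, Kowalski, Fontaine, Drummond, Yilmaz, Delgado.

Castillo, Kowalski, Fontaine, Drummond, Yilmaz, Delgado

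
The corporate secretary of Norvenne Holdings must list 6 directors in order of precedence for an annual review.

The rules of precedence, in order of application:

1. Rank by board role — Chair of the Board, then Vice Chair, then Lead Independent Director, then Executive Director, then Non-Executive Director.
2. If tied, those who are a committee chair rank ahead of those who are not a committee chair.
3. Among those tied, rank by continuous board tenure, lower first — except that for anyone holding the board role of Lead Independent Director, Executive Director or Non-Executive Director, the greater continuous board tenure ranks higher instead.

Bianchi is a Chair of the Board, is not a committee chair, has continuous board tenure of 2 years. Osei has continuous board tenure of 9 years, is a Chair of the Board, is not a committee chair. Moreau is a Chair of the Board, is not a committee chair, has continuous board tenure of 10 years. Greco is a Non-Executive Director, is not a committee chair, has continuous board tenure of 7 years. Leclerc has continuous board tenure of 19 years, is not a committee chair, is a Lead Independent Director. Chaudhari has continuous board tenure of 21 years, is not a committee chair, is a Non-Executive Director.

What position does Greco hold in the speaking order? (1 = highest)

By board role: Bianchi, Osei and Moreau (Chair of the Board); then Leclerc (Lead Independent Director); then Chaudhari and Greco (Non-Executive Director).
Bianchi, Osei and Moreau are each not a committee chair, so the next rule applies.
Among Bianchi, Osei and Moreau, by continuous board tenure (lower first): Bianchi (2 years) before Osei (9 years) before Moreau (10 years).
Chaudhari and Greco are each not a committee chair, so the next rule applies.
Among Chaudhari and Greco, by continuous board tenure (higher first) (reversed rule for this group): Chaudhari (21 years) before Greco (7 years).
Order: Bianchi, Osei, Moreau, Leclerc, Chaudhari, Greco. So position 6.

6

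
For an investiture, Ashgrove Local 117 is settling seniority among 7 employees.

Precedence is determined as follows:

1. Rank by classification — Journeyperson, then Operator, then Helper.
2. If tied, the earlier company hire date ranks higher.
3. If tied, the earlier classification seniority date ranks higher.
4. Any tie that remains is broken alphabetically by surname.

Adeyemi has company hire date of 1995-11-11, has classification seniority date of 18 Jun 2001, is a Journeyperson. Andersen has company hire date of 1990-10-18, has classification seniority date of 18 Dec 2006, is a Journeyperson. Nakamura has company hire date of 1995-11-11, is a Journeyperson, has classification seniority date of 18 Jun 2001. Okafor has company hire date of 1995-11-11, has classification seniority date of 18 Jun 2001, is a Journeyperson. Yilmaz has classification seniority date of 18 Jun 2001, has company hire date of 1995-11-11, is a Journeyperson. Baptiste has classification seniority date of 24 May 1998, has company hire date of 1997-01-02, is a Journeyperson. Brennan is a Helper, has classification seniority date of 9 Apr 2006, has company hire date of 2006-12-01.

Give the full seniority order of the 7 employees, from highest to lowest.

Andersen, Adeyemi, Nakamura, Okafor, Yilmaz, Baptiste, Brennan

By classification: Andersen, Adeyemi, Nakamura, Okafor, Yilmaz and Baptiste (Journeyperson); then Brennan (Helper).
Among Andersen, Adeyemi, Nakamura, Okafor, Yilmaz and Baptiste, by company hire date (earlier first): Andersen (1990-10-18) before Adeyemi, Nakamura, Okafor and Yilmaz (1995-11-11) before Baptiste (1997-01-02).
Adeyemi, Nakamura, Okafor and Yilmaz all have classification seniority date 18 Jun 2001, so the next rule applies.
Among Adeyemi, Nakamura, Okafor and Yilmaz, alphabetically by surname: Adeyemi before Nakamura before Okafor before Yilmaz.
Full order: Andersen, Adeyemi, Nakamura, Okafor, Yilmaz, Baptiste, Brennan.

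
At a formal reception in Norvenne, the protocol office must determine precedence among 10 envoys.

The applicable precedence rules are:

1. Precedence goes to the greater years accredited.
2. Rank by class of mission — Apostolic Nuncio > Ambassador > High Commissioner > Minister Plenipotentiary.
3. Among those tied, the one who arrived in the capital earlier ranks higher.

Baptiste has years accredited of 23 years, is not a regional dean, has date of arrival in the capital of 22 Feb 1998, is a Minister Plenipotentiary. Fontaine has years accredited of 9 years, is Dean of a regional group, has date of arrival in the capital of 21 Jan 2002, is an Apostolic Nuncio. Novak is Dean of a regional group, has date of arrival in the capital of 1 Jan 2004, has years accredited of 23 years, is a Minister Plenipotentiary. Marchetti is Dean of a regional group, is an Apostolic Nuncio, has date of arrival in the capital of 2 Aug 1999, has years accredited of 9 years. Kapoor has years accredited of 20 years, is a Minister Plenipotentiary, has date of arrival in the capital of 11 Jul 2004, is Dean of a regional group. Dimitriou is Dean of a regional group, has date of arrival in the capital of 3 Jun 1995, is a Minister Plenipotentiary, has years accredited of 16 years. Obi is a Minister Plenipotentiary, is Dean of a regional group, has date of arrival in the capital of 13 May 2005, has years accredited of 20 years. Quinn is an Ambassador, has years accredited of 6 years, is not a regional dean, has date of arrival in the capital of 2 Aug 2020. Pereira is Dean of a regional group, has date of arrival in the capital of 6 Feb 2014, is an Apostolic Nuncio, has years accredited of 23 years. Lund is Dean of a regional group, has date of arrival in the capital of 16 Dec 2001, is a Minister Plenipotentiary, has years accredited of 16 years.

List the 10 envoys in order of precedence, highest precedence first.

Pereira, Baptiste, Novak, Kapoor, Obi, Dimitriou, Lund, Marchetti, Fontaine, Quinn

By years accredited (higher first): Pereira, Baptiste and Novak (each 23 years); then Kapoor and Obi (both 20 years); then Dimitriou and Lund (both 16 years); then Marchetti and Fontaine (both 9 years); then Quinn (6 years).
Among Pereira, Baptiste and Novak, by class of mission: Pereira (Apostolic Nuncio) before Baptiste and Novak (Minister Plenipotentiary).
Among Baptiste and Novak, by date of arrival in the capital (earlier first): Baptiste (22 Feb 1998) before Novak (1 Jan 2004).
Kapoor and Obi are each Minister Plenipotentiary, so the next rule applies.
Among Kapoor and Obi, by date of arrival in the capital (earlier first): Kapoor (11 Jul 2004) before Obi (13 May 2005).
Dimitriou and Lund are each Minister Plenipotentiary, so the next rule applies.
Among Dimitriou and Lund, by date of arrival in the capital (earlier first): Dimitriou (3 Jun 1995) before Lund (16 Dec 2001).
Marchetti and Fontaine are each Apostolic Nuncio, so the next rule applies.
Among Marchetti and Fontaine, by date of arrival in the capital (earlier first): Marchetti (2 Aug 1999) before Fontaine (21 Jan 2002).
Full order: Pereira, Baptiste, Novak, Kapoor, Obi, Dimitriou, Lund, Marchetti, Fontaine, Quinn.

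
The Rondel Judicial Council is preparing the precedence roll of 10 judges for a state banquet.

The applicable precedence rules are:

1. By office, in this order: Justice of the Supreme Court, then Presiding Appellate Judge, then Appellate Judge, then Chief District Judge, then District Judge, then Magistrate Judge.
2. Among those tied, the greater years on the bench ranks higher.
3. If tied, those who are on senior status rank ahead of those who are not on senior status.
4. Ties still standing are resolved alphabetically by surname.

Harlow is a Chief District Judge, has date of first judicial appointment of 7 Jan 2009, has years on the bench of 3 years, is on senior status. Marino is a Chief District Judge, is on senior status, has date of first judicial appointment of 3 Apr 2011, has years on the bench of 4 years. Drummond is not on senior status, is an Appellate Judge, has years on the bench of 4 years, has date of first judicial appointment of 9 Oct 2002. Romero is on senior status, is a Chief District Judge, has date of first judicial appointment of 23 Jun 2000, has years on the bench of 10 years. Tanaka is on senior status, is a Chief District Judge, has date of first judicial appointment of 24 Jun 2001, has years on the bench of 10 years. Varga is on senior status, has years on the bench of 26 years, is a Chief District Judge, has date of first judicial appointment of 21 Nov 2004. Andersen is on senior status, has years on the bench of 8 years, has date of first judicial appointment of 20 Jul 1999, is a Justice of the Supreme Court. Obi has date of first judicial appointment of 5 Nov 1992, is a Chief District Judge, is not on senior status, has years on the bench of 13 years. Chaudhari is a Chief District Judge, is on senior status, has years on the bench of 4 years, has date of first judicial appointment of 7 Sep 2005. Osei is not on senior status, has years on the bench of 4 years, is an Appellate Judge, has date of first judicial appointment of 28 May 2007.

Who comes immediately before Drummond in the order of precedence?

By office: Andersen (Justice of the Supreme Court); then Drummond and Osei (Appellate Judge); then Varga, Obi, Romero, Tanaka, Chaudhari, Marino and Harlow (Chief District Judge).
Drummond and Osei both have years on the bench 4 years, so the next rule applies.
Drummond and Osei are each not on senior status, so the next rule applies.
Among Drummond and Osei, alphabetically by surname: Drummond before Osei.
Among Varga, Obi, Romero, Tanaka, Chaudhari, Marino and Harlow, by years on the bench (higher first): Varga (26 years) before Obi (13 years) before Romero and Tanaka (10 years) before Chaudhari and Marino (4 years) before Harlow (3 years).
Romero and Tanaka are each on senior status, so the next rule applies.
Among Romero and Tanaka, alphabetically by surname: Romero before Tanaka.
Chaudhari and Marino are each on senior status, so the next rule applies.
Among Chaudhari and Marino, alphabetically by surname: Chaudhari before Marino.
Order: Andersen, Drummond, Osei, Varga, Obi, Romero, Tanaka, Chaudhari, Marino, Harlow.

Andersen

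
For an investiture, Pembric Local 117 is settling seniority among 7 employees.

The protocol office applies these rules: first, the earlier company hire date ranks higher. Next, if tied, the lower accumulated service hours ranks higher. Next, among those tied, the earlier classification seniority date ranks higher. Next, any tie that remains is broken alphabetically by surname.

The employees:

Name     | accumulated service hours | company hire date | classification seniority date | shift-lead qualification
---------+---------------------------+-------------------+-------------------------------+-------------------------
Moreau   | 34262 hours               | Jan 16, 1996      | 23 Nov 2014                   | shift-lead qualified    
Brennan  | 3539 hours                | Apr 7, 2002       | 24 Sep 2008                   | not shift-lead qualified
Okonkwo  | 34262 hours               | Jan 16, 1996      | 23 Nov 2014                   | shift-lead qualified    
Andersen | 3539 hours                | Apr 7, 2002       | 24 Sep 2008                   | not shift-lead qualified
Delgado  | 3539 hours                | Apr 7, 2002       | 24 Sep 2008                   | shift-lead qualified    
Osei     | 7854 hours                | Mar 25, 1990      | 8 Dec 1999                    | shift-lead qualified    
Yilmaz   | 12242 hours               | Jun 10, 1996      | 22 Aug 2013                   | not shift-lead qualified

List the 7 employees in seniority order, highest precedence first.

Osei, Moreau, Okonkwo, Yilmaz, Andersen, Brennan, Delgado

By company hire date (earlier first): Osei (Mar 25, 1990); then Moreau and Okonkwo (both Jan 16, 1996); then Yilmaz (Jun 10, 1996); then Andersen, Brennan and Delgado (each Apr 7, 2002).
Moreau and Okonkwo both have accumulated service hours 34262 hours, so the next rule applies.
Moreau and Okonkwo both have classification seniority date 23 Nov 2014, so the next rule applies.
Among Moreau and Okonkwo, alphabetically by surname: Moreau before Okonkwo.
Andersen, Brennan and Delgado all have accumulated service hours 3539 hours, so the next rule applies.
Andersen, Brennan and Delgado all have classification seniority date 24 Sep 2008, so the next rule applies.
Among Andersen, Brennan and Delgado, alphabetically by surname: Andersen before Brennan before Delgado.
Full order: Osei, Moreau, Okonkwo, Yilmaz, Andersen, Brennan, Delgado.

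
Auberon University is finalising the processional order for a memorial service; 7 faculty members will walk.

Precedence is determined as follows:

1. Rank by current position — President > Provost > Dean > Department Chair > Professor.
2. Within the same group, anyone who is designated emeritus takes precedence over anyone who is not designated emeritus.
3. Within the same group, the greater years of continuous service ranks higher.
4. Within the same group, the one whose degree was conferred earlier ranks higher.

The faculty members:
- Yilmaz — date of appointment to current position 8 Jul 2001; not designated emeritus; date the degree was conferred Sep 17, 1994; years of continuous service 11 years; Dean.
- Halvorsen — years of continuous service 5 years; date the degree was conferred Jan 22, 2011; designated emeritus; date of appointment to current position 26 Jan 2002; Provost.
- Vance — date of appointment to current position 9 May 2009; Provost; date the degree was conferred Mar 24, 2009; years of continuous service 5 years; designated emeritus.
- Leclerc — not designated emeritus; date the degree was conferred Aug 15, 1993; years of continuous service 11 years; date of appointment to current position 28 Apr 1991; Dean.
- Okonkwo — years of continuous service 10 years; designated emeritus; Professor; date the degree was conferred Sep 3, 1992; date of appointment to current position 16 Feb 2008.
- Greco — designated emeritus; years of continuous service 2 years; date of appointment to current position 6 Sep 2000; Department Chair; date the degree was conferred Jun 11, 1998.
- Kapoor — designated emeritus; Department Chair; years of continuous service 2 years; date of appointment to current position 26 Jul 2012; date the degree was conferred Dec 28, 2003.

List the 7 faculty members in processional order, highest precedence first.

By current position: Vance and Halvorsen (Provost); then Leclerc and Yilmaz (Dean); then Greco and Kapoor (Department Chair); then Okonkwo (Professor).
Vance and Halvorsen are each designated emeritus, so the next rule applies.
Vance and Halvorsen both have years of continuous service 5 years, so the next rule applies.
Among Vance and Halvorsen, by date the degree was conferred (earlier first): Vance (Mar 24, 2009) before Halvorsen (Jan 22, 2011).
Leclerc and Yilmaz are each not designated emeritus, so the next rule applies.
Leclerc and Yilmaz both have years of continuous service 11 years, so the next rule applies.
Among Leclerc and Yilmaz, by date the degree was conferred (earlier first): Leclerc (Aug 15, 1993) before Yilmaz (Sep 17, 1994).
Greco and Kapoor are each designated emeritus, so the next rule applies.
Greco and Kapoor both have years of continuous service 2 years, so the next rule applies.
Among Greco and Kapoor, by date the degree was conferred (earlier first): Greco (Jun 11, 1998) before Kapoor (Dec 28, 2003).
Full order: Vance, Halvorsen, Leclerc, Yilmaz, Greco, Kapoor, Okonkwo.

Vance, Halvorsen, Leclerc, Yilmaz, Greco, Kapoor, Okonkwo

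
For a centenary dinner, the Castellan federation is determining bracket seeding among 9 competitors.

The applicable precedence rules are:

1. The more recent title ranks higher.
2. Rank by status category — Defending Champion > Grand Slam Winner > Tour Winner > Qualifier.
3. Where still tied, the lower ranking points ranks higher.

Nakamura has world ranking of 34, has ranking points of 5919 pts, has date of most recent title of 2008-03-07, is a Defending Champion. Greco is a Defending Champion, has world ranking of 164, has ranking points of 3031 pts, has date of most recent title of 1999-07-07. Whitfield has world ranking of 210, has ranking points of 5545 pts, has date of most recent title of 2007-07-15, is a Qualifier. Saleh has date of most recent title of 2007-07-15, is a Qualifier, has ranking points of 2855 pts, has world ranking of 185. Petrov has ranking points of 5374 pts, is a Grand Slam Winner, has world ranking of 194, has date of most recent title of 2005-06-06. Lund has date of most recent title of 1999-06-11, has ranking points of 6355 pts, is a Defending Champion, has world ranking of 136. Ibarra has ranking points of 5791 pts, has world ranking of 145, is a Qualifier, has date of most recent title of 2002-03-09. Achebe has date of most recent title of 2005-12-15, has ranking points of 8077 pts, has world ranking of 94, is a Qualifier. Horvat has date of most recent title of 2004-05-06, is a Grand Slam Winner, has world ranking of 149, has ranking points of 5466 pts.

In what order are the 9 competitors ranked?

Nakamura, Saleh, Whitfield, Achebe, Petrov, Horvat, Ibarra, Greco, Lund

By date of most recent title (later first): Nakamura (2008-03-07); then Saleh and Whitfield (both 2007-07-15); then Achebe (2005-12-15); then Petrov (2005-06-06); then Horvat (2004-05-06); then Ibarra (2002-03-09); then Greco (1999-07-07); then Lund (1999-06-11).
Saleh and Whitfield are each Qualifier, so the next rule applies.
Among Saleh and Whitfield, by ranking points (lower first): Saleh (2855 pts) before Whitfield (5545 pts).
Full order: Nakamura, Saleh, Whitfield, Achebe, Petrov, Horvat, Ibarra, Greco, Lund.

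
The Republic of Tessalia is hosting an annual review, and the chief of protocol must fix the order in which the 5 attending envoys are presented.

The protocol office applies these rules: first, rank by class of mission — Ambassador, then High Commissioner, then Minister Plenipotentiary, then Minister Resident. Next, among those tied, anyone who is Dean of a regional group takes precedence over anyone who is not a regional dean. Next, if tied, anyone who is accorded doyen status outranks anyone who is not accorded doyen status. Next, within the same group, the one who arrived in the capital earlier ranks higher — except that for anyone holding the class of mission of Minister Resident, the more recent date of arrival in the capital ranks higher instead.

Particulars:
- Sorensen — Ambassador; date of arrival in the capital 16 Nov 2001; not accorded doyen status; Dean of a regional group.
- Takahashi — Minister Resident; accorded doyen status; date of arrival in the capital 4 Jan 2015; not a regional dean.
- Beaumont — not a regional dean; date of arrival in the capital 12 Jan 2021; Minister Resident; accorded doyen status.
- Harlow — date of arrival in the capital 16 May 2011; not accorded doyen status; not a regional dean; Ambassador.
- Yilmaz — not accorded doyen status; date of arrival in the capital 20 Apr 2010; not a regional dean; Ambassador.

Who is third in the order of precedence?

By class of mission: Sorensen, Yilmaz and Harlow (Ambassador); then Beaumont and Takahashi (Minister Resident).
Among Sorensen, Yilmaz and Harlow, Dean of a regional group before not a regional dean: Sorensen (Dean of a regional group) before Yilmaz and Harlow (not a regional dean).
Yilmaz and Harlow are each not accorded doyen status, so the next rule applies.
Among Yilmaz and Harlow, by date of arrival in the capital (earlier first): Yilmaz (20 Apr 2010) before Harlow (16 May 2011).
Beaumont and Takahashi are each not a regional dean, so the next rule applies.
Beaumont and Takahashi are each accorded doyen status, so the next rule applies.
Among Beaumont and Takahashi, by date of arrival in the capital (later first) (reversed rule for this group): Beaumont (12 Jan 2021) before Takahashi (4 Jan 2015).
Order: Sorensen, Yilmaz, Harlow, Beaumont, Takahashi.

Harlow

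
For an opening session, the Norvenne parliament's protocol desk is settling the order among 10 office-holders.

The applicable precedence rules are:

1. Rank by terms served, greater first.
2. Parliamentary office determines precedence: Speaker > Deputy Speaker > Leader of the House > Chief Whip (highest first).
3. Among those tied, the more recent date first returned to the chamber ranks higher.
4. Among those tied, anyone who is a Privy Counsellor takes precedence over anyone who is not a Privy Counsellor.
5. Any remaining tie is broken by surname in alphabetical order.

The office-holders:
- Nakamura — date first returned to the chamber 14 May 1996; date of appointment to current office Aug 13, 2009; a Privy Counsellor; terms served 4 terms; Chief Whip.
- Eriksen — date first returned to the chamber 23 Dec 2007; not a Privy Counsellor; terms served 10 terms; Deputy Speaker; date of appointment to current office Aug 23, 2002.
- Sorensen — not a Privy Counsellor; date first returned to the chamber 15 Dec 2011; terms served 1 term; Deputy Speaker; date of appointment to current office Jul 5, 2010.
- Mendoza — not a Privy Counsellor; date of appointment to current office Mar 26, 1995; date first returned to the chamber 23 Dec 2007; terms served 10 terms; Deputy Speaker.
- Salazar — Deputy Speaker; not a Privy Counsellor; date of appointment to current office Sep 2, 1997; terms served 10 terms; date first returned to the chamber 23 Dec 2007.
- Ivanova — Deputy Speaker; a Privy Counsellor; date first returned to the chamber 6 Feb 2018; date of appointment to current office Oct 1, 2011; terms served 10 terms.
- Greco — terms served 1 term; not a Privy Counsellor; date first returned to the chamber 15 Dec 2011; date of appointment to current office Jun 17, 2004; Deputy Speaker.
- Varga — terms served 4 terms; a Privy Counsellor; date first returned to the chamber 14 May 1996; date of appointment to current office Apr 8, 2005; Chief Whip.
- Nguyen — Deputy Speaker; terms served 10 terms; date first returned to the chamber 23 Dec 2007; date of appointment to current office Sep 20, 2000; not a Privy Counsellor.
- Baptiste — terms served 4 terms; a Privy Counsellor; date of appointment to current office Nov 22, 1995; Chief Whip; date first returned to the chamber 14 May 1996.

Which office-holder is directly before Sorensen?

By terms served (higher first): Ivanova, Eriksen, Mendoza, Nguyen and Salazar (each 10 terms); then Baptiste, Nakamura and Varga (each 4 terms); then Greco and Sorensen (both 1 term).
Ivanova, Eriksen, Mendoza, Nguyen and Salazar are each Deputy Speaker, so the next rule applies.
Among Ivanova, Eriksen, Mendoza, Nguyen and Salazar, by date first returned to the chamber (later first): Ivanova (6 Feb 2018) before Eriksen, Mendoza, Nguyen and Salazar (23 Dec 2007).
Eriksen, Mendoza, Nguyen and Salazar are each not a Privy Counsellor, so the next rule applies.
Among Eriksen, Mendoza, Nguyen and Salazar, alphabetically by surname: Eriksen before Mendoza before Nguyen before Salazar.
Baptiste, Nakamura and Varga are each Chief Whip, so the next rule applies.
Baptiste, Nakamura and Varga all have date first returned to the chamber 14 May 1996, so the next rule applies.
Baptiste, Nakamura and Varga are each a Privy Counsellor, so the next rule applies.
Among Baptiste, Nakamura and Varga, alphabetically by surname: Baptiste before Nakamura before Varga.
Greco and Sorensen are each Deputy Speaker, so the next rule applies.
Greco and Sorensen both have date first returned to the chamber 15 Dec 2011, so the next rule applies.
Greco and Sorensen are each not a Privy Counsellor, so the next rule applies.
Among Greco and Sorensen, alphabetically by surname: Greco before Sorensen.
Order: Ivanova, Eriksen, Mendoza, Nguyen, Salazar, Baptiste, Nakamura, Varga, Greco, Sorensen.

Greco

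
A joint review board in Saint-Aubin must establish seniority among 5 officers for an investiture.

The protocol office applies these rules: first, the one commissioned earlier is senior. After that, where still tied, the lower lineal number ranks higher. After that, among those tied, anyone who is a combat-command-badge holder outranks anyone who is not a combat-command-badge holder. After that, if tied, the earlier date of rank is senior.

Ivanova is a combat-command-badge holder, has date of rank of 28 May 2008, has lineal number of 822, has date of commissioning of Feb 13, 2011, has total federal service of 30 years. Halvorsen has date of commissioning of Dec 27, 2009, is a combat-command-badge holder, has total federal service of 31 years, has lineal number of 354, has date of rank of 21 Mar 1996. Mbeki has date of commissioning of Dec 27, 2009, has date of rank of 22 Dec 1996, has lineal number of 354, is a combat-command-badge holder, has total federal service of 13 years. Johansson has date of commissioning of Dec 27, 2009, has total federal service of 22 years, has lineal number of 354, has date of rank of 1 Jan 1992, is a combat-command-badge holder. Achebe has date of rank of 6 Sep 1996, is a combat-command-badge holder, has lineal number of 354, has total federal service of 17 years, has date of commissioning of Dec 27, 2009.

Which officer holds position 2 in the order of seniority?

Halvorsen

By date of commissioning (earlier first): Johansson, Halvorsen, Achebe and Mbeki (each Dec 27, 2009); then Ivanova (Feb 13, 2011).
Johansson, Halvorsen, Achebe and Mbeki all have lineal number 354, so the next rule applies.
Johansson, Halvorsen, Achebe and Mbeki are each a combat-command-badge holder, so the next rule applies.
Among Johansson, Halvorsen, Achebe and Mbeki, by date of rank (earlier first): Johansson (1 Jan 1992) before Halvorsen (21 Mar 1996) before Achebe (6 Sep 1996) before Mbeki (22 Dec 1996).
Order: Johansson, Halvorsen, Achebe, Mbeki, Ivanova.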